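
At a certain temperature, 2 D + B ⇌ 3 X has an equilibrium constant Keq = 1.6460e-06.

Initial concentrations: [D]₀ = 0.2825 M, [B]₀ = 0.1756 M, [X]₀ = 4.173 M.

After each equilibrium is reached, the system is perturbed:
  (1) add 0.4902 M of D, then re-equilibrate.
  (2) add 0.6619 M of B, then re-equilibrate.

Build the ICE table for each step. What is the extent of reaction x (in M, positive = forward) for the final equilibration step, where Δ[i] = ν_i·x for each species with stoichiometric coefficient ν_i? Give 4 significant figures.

Q₀ = 5185 vs Keq = 1.6460e-06 ⇒ Q>K, reverse
Step 1:
                  D         B         X
  init       0.2825    0.1756     4.173
  Δ           2.763     1.381    -4.144
  eq          3.045     1.557   0.02875
  solve Keq expr → x = -1.381; check Q = 1.6460e-06
Then add 0.4902 M of D.
Step 2:
                  D         B         X
  init        3.536     1.557   0.02875
  Δ       -0.001993 -9.9644e-04  0.002989
  eq          3.534     1.556   0.03174
  solve Keq expr → x = 9.9644e-04; check Q = 1.6460e-06
Then add 0.6619 M of B.
Step 3:
                  D         B         X
  init        3.534     2.218   0.03174
  Δ       -0.002637 -0.001319  0.003956
  eq          3.531     2.217    0.0357
  solve Keq expr → x = 0.001319; check Q = 1.6460e-06

x = 0.001319 M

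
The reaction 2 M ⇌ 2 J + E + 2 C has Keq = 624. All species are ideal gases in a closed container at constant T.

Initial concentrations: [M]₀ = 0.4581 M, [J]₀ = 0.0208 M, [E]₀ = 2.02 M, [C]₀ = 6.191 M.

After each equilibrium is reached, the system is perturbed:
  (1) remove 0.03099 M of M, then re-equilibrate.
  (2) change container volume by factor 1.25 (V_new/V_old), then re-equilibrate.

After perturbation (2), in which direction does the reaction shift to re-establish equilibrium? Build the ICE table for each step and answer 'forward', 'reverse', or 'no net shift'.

Direction: forward

Q₀ = 0.1596 vs Keq = 624 ⇒ Q<K, forward
Step 1:
                    M           J           E           C
  Initial      0.4581      0.0208        2.02       6.191
  Change      -0.3249      0.3249      0.1624      0.3249
  Equil        0.1332      0.3457       2.182       6.516
  solve Keq expr → x = 0.1624; check Q = 624
Then remove 0.03099 M of M.
Step 2:
                    M           J           E           C
  Initial      0.1022      0.3457       2.182       6.516
  Change      0.02184    -0.02184    -0.01092    -0.02184
  Equil        0.1241      0.3238       2.172       6.494
  solve Keq expr → x = -0.01092; check Q = 624
Then change container volume by factor 1.25 (V_new/V_old).
Step 3:
                    M           J           E           C
  Initial     0.09925      0.2591       1.737       5.195
  Change     -0.02172     0.02172     0.01086     0.02172
  Equil       0.07753      0.2808       1.748       5.217
  solve Keq expr → x = 0.01086; check Q = 624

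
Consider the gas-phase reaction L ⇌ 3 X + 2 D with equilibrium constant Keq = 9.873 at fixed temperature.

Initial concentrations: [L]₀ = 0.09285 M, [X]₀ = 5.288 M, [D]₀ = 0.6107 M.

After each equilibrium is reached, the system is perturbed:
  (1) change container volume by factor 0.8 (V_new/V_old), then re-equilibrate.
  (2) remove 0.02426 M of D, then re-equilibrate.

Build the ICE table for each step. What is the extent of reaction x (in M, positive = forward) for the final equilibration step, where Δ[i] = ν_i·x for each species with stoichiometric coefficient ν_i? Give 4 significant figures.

Q₀ = 593.9 vs Keq = 9.873 ⇒ Q>K, reverse
Step 1:
                  L         X         D
  I         0.09285     5.288    0.6107
  C          0.2176   -0.6529   -0.4353
  E          0.3105     4.635    0.1754
  solve Keq expr → x = -0.2176; check Q = 9.873
Then change container volume by factor 0.8 (V_new/V_old).
Step 2:
                  L         X         D
  I          0.3881     5.794    0.2193
  C         0.03443   -0.1033  -0.06885
  E          0.4225     5.691    0.1505
  solve Keq expr → x = -0.03443; check Q = 9.873
Then remove 0.02426 M of D.
Step 3:
                  L         X         D
  I          0.4225     5.691    0.1262
  C        -0.01057    0.0317   0.02113
  E           0.412     5.722    0.1473
  solve Keq expr → x = 0.01057; check Q = 9.873

x = 0.01057 M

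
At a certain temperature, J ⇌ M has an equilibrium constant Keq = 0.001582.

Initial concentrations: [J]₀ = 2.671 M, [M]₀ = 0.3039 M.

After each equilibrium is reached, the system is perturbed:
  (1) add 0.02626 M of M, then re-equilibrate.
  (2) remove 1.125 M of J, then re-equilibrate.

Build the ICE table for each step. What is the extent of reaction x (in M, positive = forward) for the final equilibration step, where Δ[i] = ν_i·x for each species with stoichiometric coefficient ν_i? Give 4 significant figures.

Q₀ = 0.1138 vs Keq = 0.001582 ⇒ Q>K, reverse
Step 1:
                   J          M
  Initial      2.671     0.3039
  Change      0.2992    -0.2992
  Equil         2.97   0.004699
  solve Keq expr → x = -0.2992; check Q = 0.001582
Then add 0.02626 M of M.
Step 2:
                   J          M
  Initial       2.97    0.03096
  Change     0.02622   -0.02622
  Equil        2.996    0.00474
  solve Keq expr → x = -0.02622; check Q = 0.001582
Then remove 1.125 M of J.
Step 3:
                   J          M
  Initial      1.871    0.00474
  Change    0.001777  -0.001777
  Equil        1.873   0.002963
  solve Keq expr → x = -0.001777; check Q = 0.001582

x = -0.001777 M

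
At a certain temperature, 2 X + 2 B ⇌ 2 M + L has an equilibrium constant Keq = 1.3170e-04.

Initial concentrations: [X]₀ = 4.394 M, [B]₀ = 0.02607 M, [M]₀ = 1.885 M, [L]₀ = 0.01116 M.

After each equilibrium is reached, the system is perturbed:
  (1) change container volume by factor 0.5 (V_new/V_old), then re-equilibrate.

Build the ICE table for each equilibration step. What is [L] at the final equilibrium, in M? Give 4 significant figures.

[L]_eq = 6.9322e-06 M

Q₀ = 3.022 vs Keq = 1.3170e-04 ⇒ Q>K, reverse
Step 1:
                   X          B          M          L
  Initial      4.394    0.02607      1.885    0.01116
  Change     0.02232    0.02232   -0.02232   -0.01116
  Equil        4.416    0.04839      1.863 1.7333e-06
  solve Keq expr → x = -0.01116; check Q = 1.3170e-04
Then change container volume by factor 0.5 (V_new/V_old).
Step 2:
                   X          B          M          L
  Initial      8.833    0.09677      3.725 3.4666e-06
  Change  -6.9312e-06 -6.9312e-06 6.9312e-06 3.4656e-06
  Equil        8.833    0.09677      3.725 6.9322e-06
  solve Keq expr → x = 3.4656e-06; check Q = 1.3170e-04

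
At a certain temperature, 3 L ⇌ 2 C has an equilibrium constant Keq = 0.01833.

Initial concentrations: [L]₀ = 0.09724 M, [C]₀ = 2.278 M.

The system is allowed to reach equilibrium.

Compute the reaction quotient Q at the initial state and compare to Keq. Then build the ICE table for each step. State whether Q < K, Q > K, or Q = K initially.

Q₀ = 5644; Q > K (proceeds reverse)

Q₀ = 5644 vs Keq = 0.01833 ⇒ Q>K, reverse
Step 1:
                    L           C
  I           0.09724       2.278
  C             2.545      -1.697
  E             2.642      0.5814
  solve Keq expr → x = -0.8483; check Q = 0.01833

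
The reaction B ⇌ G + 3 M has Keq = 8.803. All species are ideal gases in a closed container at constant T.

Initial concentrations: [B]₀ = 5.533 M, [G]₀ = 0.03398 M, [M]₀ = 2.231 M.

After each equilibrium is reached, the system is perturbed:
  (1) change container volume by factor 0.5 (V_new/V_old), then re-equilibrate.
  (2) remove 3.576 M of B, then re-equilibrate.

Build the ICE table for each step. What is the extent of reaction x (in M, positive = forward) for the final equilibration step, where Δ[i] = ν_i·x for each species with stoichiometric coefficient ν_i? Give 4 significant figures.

Q₀ = 0.0682 vs Keq = 8.803 ⇒ Q<K, forward
Step 1:
                   B          G          M
  I            5.533    0.03398      2.231
  C          -0.6112     0.6112      1.834
  E            4.922     0.6452      4.065
  solve Keq expr → x = 0.6112; check Q = 8.803
Then change container volume by factor 0.5 (V_new/V_old).
Step 2:
                   B          G          M
  I            9.844       1.29      8.129
  C           0.7957    -0.7957     -2.387
  E            10.64     0.4947      5.742
  solve Keq expr → x = -0.7957; check Q = 8.803
Then remove 3.576 M of B.
Step 3:
                   B          G          M
  I            7.063     0.4947      5.742
  C            0.102     -0.102    -0.3061
  E            7.165     0.3927      5.436
  solve Keq expr → x = -0.102; check Q = 8.803

x = -0.102 M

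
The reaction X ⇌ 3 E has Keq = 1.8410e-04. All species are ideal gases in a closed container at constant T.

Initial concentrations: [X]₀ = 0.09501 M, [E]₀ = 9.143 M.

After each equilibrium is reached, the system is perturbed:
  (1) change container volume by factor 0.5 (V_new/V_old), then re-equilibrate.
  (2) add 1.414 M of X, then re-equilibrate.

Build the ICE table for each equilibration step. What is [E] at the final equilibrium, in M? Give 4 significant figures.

[E]_eq = 0.1121 M

Q₀ = 8044 vs Keq = 1.8410e-04 ⇒ Q>K, reverse
Step 1:
                    X           E
  Initial     0.09501       9.143
  Change         3.02       -9.06
  Equil         3.115     0.08308
  solve Keq expr → x = -3.02; check Q = 1.8410e-04
Then change container volume by factor 0.5 (V_new/V_old).
Step 2:
                    X           E
  Initial        6.23      0.1662
  Change      0.02046    -0.06137
  Equil          6.25      0.1048
  solve Keq expr → x = -0.02046; check Q = 1.8410e-04
Then add 1.414 M of X.
Step 3:
                    X           E
  Initial       7.664      0.1048
  Change    -0.002453    0.007359
  Equil         7.662      0.1121
  solve Keq expr → x = 0.002453; check Q = 1.8410e-04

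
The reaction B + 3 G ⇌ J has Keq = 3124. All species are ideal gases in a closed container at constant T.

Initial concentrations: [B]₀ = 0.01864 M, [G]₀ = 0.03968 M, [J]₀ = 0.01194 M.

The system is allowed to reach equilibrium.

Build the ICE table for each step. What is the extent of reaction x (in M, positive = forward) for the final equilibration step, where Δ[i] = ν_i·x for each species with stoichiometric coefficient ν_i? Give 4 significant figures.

x = -0.003398 M

Q₀ = 1.0253e+04 vs Keq = 3124 ⇒ Q>K, reverse
Step 1:
                  B         G         J
  I         0.01864   0.03968   0.01194
  C        0.003398    0.0102 -0.003398
  E         0.02204   0.04988  0.008542
  solve Keq expr → x = -0.003398; check Q = 3124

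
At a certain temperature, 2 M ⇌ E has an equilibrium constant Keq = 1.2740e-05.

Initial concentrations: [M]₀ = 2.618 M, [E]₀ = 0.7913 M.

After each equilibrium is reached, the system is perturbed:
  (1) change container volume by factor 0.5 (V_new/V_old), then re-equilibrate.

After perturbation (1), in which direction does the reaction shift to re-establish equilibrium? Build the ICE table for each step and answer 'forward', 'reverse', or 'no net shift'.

Direction: forward

Q₀ = 0.1155 vs Keq = 1.2740e-05 ⇒ Q>K, reverse
Step 1:
                    M           E
  init          2.618      0.7913
  Δ             1.582     -0.7911
  eq              4.2  2.2475e-04
  solve Keq expr → x = -0.7911; check Q = 1.2740e-05
Then change container volume by factor 0.5 (V_new/V_old).
Step 2:
                    M           E
  init            8.4  4.4950e-04
  Δ       -8.9861e-04  4.4931e-04
  eq            8.399  8.9881e-04
  solve Keq expr → x = 4.4931e-04; check Q = 1.2740e-05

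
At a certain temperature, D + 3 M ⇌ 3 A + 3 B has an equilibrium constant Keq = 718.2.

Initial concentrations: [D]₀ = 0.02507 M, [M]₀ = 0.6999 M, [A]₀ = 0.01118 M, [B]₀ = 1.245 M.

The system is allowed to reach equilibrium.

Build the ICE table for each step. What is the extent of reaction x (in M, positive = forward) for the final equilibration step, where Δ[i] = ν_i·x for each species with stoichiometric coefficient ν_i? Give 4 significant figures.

Q₀ = 3.1374e-04 vs Keq = 718.2 ⇒ Q<K, forward
Step 1:
                  D         M         A         B
  I         0.02507    0.6999   0.01118     1.245
  C        -0.02506  -0.07518   0.07518   0.07518
  E       8.4649e-06    0.6247   0.08636      1.32
  solve Keq expr → x = 0.02506; check Q = 718.2

x = 0.02506 M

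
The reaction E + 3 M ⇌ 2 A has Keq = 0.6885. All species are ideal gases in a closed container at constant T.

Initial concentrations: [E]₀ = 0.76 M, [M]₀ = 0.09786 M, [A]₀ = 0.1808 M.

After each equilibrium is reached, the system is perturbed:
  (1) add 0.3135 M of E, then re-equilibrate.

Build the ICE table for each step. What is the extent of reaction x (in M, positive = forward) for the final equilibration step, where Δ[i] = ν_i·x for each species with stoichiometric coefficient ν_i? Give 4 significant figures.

Q₀ = 45.9 vs Keq = 0.6885 ⇒ Q>K, reverse
Step 1:
                    E           M           A
  I              0.76     0.09786      0.1808
  C           0.04694      0.1408    -0.09388
  E            0.8069      0.2387     0.08692
  solve Keq expr → x = -0.04694; check Q = 0.6885
Then add 0.3135 M of E.
Step 2:
                    E           M           A
  I              1.12      0.2387     0.08692
  C         -0.003925    -0.01178     0.00785
  E             1.117      0.2269     0.09477
  solve Keq expr → x = 0.003925; check Q = 0.6885

x = 0.003925 M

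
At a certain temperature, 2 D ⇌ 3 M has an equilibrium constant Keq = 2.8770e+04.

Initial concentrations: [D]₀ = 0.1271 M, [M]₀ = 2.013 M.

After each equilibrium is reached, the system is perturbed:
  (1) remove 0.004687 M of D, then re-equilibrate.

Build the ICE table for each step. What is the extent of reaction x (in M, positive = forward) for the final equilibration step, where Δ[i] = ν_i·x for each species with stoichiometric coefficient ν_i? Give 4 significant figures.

Q₀ = 504.9 vs Keq = 2.8770e+04 ⇒ Q<K, forward
Step 1:
                    D           M
  Initial      0.1271       2.013
  Change      -0.1082      0.1623
  Equil       0.01891       2.175
  solve Keq expr → x = 0.05409; check Q = 2.8770e+04
Then remove 0.004687 M of D.
Step 2:
                    D           M
  Initial     0.01423       2.175
  Change     0.004597   -0.006896
  Equil       0.01882       2.168
  solve Keq expr → x = -0.002299; check Q = 2.8770e+04

x = -0.002299 M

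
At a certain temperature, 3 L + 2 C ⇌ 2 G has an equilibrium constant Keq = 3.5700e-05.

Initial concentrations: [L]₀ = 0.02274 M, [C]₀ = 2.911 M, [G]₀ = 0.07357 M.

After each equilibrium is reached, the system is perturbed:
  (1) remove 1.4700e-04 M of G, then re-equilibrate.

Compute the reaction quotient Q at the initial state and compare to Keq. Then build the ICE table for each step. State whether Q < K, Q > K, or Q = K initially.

Q₀ = 54.32; Q > K (proceeds reverse)

Q₀ = 54.32 vs Keq = 3.5700e-05 ⇒ Q>K, reverse
Step 1:
                   L          C          G
  init       0.02274      2.911    0.07357
  Δ           0.1091    0.07272   -0.07272
  eq          0.1318      2.984 8.5318e-04
  solve Keq expr → x = -0.03636; check Q = 3.5700e-05
Then remove 1.4700e-04 M of G.
Step 2:
                   L          C          G
  init        0.1318      2.984 7.0618e-04
  Δ       -2.1728e-04 -1.4485e-04 1.4485e-04
  eq          0.1316      2.984 8.5103e-04
  solve Keq expr → x = 7.2425e-05; check Q = 3.5700e-05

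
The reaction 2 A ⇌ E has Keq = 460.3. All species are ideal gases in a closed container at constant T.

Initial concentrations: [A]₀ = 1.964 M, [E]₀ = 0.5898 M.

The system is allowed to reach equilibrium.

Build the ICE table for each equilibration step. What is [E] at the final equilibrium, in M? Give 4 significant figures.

Q₀ = 0.1529 vs Keq = 460.3 ⇒ Q<K, forward
Step 1:
                    A           E
  init          1.964      0.5898
  Δ            -1.906      0.9531
  eq           0.0579       1.543
  solve Keq expr → x = 0.9531; check Q = 460.3

[E]_eq = 1.543 M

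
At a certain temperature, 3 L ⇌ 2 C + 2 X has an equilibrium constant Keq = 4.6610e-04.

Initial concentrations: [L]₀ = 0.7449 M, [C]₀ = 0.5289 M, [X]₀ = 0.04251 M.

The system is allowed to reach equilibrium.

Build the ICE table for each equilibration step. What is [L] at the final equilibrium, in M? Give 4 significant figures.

Q₀ = 0.001223 vs Keq = 4.6610e-04 ⇒ Q>K, reverse
Step 1:
                    L           C           X
  I            0.7449      0.5289     0.04251
  C           0.02153    -0.01436    -0.01436
  E            0.7664      0.5145     0.02815
  solve Keq expr → x = -0.007178; check Q = 4.6610e-04

[L]_eq = 0.7664 M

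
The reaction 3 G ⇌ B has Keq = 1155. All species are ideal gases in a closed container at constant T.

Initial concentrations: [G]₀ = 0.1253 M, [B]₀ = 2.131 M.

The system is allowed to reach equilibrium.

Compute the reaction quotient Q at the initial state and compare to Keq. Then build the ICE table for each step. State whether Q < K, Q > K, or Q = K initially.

Q₀ = 1083 vs Keq = 1155 ⇒ Q<K, forward
Step 1:
                    G           B
  I            0.1253       2.131
  C         -0.002633  8.7776e-04
  E            0.1227       2.132
  solve Keq expr → x = 8.7776e-04; check Q = 1155

Q₀ = 1083; Q < K (proceeds forward)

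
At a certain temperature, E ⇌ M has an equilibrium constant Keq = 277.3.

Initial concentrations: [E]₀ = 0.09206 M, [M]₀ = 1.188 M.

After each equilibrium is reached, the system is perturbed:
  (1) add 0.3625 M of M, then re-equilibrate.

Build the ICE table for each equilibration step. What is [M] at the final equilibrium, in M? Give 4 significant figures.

[M]_eq = 1.637 M

Q₀ = 12.9 vs Keq = 277.3 ⇒ Q<K, forward
Step 1:
                  E         M
  init      0.09206     1.188
  Δ        -0.08746   0.08746
  eq         0.0046     1.275
  solve Keq expr → x = 0.08746; check Q = 277.3
Then add 0.3625 M of M.
Step 2:
                  E         M
  init       0.0046     1.638
  Δ        0.001303 -0.001303
  eq       0.005902     1.637
  solve Keq expr → x = -0.001303; check Q = 277.3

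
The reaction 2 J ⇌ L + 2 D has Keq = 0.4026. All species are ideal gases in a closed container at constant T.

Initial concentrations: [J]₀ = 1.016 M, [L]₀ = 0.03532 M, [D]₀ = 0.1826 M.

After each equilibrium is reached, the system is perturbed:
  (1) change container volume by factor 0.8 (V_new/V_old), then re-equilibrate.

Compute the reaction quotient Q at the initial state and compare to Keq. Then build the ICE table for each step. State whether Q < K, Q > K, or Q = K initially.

Q₀ = 0.001141; Q < K (proceeds forward)

Q₀ = 0.001141 vs Keq = 0.4026 ⇒ Q<K, forward
Step 1:
                   J          L          D
  init         1.016    0.03532     0.1826
  Δ          -0.4749     0.2374     0.4749
  eq          0.5411     0.2727     0.6575
  solve Keq expr → x = 0.2374; check Q = 0.4026
Then change container volume by factor 0.8 (V_new/V_old).
Step 2:
                   J          L          D
  init        0.6764     0.3409     0.8218
  Δ          0.03246   -0.01623   -0.03246
  eq          0.7089     0.3247     0.7894
  solve Keq expr → x = -0.01623; check Q = 0.4026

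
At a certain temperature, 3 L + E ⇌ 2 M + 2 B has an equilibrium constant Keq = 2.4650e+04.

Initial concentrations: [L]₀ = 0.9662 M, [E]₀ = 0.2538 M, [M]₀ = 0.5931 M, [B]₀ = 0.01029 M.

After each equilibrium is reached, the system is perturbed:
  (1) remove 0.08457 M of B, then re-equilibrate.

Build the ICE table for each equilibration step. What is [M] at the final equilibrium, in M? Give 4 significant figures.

Q₀ = 1.6270e-04 vs Keq = 2.4650e+04 ⇒ Q<K, forward
Step 1:
                  L         E         M         B
  init       0.9662    0.2538    0.5931   0.01029
  Δ         -0.7571   -0.2524    0.5048    0.5048
  eq         0.2091   0.00142     1.098    0.5151
  solve Keq expr → x = 0.2524; check Q = 2.4650e+04
Then remove 0.08457 M of B.
Step 2:
                  L         E         M         B
  init       0.2091   0.00142     1.098    0.4305
  Δ       -0.001215 -4.0512e-04 8.1025e-04 8.1025e-04
  eq         0.2078  0.001014     1.099    0.4313
  solve Keq expr → x = 4.0512e-04; check Q = 2.4650e+04

[M]_eq = 1.099 M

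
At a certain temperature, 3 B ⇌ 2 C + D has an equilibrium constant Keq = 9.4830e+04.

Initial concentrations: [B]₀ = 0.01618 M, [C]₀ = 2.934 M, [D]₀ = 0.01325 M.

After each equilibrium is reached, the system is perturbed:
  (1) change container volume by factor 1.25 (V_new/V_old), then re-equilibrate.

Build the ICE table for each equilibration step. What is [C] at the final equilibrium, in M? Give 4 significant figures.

Q₀ = 2.6928e+04 vs Keq = 9.4830e+04 ⇒ Q<K, forward
Step 1:
                   B          C          D
  I          0.01618      2.934    0.01325
  C          -0.0051     0.0034     0.0017
  E          0.01108      2.937    0.01495
  solve Keq expr → x = 0.0017; check Q = 9.4830e+04
Then change container volume by factor 1.25 (V_new/V_old).
Step 2:
                   B          C          D
  I         0.008864       2.35    0.01196
  C                0          0          0
  E         0.008864       2.35    0.01196
  solve Keq expr → x = 0; check Q = 9.4830e+04

[C]_eq = 2.35 M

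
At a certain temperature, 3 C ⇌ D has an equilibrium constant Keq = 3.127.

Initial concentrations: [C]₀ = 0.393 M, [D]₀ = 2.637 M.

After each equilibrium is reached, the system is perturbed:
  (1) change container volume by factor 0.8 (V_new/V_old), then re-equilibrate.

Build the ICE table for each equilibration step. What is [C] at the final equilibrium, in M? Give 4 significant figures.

[C]_eq = 1 M

Q₀ = 43.44 vs Keq = 3.127 ⇒ Q>K, reverse
Step 1:
                    C           D
  I             0.393       2.637
  C            0.5302     -0.1767
  E            0.9232        2.46
  solve Keq expr → x = -0.1767; check Q = 3.127
Then change container volume by factor 0.8 (V_new/V_old).
Step 2:
                    C           D
  I             1.154       3.075
  C            -0.154     0.05134
  E                 1       3.127
  solve Keq expr → x = 0.05134; check Q = 3.127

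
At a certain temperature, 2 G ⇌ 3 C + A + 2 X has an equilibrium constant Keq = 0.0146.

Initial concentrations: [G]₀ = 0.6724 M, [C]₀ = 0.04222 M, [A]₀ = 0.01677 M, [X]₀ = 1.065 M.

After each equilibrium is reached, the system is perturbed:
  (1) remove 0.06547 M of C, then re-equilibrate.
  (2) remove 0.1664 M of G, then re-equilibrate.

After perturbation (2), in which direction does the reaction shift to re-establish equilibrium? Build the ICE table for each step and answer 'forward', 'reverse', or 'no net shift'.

Q₀ = 3.1662e-06 vs Keq = 0.0146 ⇒ Q<K, forward
Step 1:
                   G          C          A          X
  init        0.6724    0.04222    0.01677      1.065
  Δ          -0.1661     0.2492    0.08305     0.1661
  eq          0.5063     0.2914    0.09982      1.231
  solve Keq expr → x = 0.08305; check Q = 0.0146
Then remove 0.06547 M of C.
Step 2:
                   G          C          A          X
  init        0.5063     0.2259    0.09982      1.231
  Δ         -0.02659    0.03989     0.0133    0.02659
  eq          0.4797     0.2658     0.1131      1.258
  solve Keq expr → x = 0.0133; check Q = 0.0146
Then remove 0.1664 M of G.
Step 3:
                   G          C          A          X
  init        0.3133     0.2658     0.1131      1.258
  Δ          0.02762   -0.04143   -0.01381   -0.02762
  eq          0.3409     0.2244    0.09931       1.23
  solve Keq expr → x = -0.01381; check Q = 0.0146

Direction: reverse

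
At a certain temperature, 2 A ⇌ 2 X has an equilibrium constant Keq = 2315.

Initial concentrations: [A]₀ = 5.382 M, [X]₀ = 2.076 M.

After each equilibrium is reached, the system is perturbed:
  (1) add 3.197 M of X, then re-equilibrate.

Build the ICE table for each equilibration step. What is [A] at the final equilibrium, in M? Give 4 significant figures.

Q₀ = 0.1488 vs Keq = 2315 ⇒ Q<K, forward
Step 1:
                  A         X
  Initial     5.382     2.076
  Change      -5.23      5.23
  Equil      0.1518     7.306
  solve Keq expr → x = 2.615; check Q = 2315
Then add 3.197 M of X.
Step 2:
                  A         X
  Initial    0.1518      10.5
  Change    0.06509  -0.06509
  Equil      0.2169     10.44
  solve Keq expr → x = -0.03255; check Q = 2315

[A]_eq = 0.2169 M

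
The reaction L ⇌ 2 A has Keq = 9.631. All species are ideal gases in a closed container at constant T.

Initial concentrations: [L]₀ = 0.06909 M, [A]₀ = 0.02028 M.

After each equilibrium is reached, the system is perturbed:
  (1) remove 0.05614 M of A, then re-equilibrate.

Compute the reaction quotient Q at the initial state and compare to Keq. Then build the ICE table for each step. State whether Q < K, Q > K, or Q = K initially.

Q₀ = 0.005953 vs Keq = 9.631 ⇒ Q<K, forward
Step 1:
                  L         A
  init      0.06909   0.02028
  Δ        -0.06664    0.1333
  eq       0.002449    0.1536
  solve Keq expr → x = 0.06664; check Q = 9.631
Then remove 0.05614 M of A.
Step 2:
                  L         A
  init     0.002449   0.09742
  Δ       -0.001405  0.002811
  eq       0.001043    0.1002
  solve Keq expr → x = 0.001405; check Q = 9.631

Q₀ = 0.005953; Q < K (proceeds forward)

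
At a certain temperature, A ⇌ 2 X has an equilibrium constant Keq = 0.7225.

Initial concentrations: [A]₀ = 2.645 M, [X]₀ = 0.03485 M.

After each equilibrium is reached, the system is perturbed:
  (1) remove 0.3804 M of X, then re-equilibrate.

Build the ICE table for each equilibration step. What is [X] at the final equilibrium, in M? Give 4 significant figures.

Q₀ = 4.5918e-04 vs Keq = 0.7225 ⇒ Q<K, forward
Step 1:
                    A           X
  init          2.645     0.03485
  Δ           -0.5916       1.183
  eq            2.053       1.218
  solve Keq expr → x = 0.5916; check Q = 0.7225
Then remove 0.3804 M of X.
Step 2:
                    A           X
  init          2.053      0.8376
  Δ           -0.1652      0.3304
  eq            1.888       1.168
  solve Keq expr → x = 0.1652; check Q = 0.7225

[X]_eq = 1.168 M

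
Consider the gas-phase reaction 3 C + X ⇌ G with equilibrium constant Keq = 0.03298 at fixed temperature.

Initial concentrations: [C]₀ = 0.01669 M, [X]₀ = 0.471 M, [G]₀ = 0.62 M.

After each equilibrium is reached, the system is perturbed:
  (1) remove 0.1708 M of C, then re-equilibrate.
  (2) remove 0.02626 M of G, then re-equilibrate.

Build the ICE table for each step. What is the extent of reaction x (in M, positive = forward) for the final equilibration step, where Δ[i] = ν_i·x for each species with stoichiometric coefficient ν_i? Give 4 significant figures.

x = 0.01578 M

Q₀ = 2.8314e+05 vs Keq = 0.03298 ⇒ Q>K, reverse
Step 1:
                    C           X           G
  I           0.01669       0.471        0.62
  C             1.514      0.5046     -0.5046
  E             1.531      0.9756      0.1154
  solve Keq expr → x = -0.5046; check Q = 0.03298
Then remove 0.1708 M of C.
Step 2:
                    C           X           G
  I              1.36      0.9756      0.1154
  C           0.06248     0.02083    -0.02083
  E             1.422      0.9965     0.09455
  solve Keq expr → x = -0.02083; check Q = 0.03298
Then remove 0.02626 M of G.
Step 3:
                    C           X           G
  I             1.422      0.9965     0.06829
  C          -0.04733    -0.01578     0.01578
  E             1.375      0.9807     0.08406
  solve Keq expr → x = 0.01578; check Q = 0.03298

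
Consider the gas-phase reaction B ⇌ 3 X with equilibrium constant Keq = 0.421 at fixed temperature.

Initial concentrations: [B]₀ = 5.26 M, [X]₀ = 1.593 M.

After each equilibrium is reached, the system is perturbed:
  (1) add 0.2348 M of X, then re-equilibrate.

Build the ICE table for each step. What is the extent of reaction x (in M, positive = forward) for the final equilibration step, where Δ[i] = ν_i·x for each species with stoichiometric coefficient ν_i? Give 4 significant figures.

Q₀ = 0.7685 vs Keq = 0.421 ⇒ Q>K, reverse
Step 1:
                   B          X
  I             5.26      1.593
  C          0.09395    -0.2819
  E            5.354      1.311
  solve Keq expr → x = -0.09395; check Q = 0.421
Then add 0.2348 M of X.
Step 2:
                   B          X
  I            5.354      1.546
  C           0.0762    -0.2286
  E             5.43      1.317
  solve Keq expr → x = -0.0762; check Q = 0.421

x = -0.0762 M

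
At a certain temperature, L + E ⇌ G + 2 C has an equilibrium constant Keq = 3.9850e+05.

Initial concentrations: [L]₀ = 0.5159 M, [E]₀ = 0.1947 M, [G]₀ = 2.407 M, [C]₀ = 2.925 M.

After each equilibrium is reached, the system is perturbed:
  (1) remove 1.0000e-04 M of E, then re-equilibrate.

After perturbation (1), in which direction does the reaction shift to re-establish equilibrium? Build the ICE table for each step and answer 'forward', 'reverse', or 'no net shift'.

Direction: reverse

Q₀ = 205 vs Keq = 3.9850e+05 ⇒ Q<K, forward
Step 1:
                   L          E          G          C
  Initial     0.5159     0.1947      2.407      2.925
  Change     -0.1945    -0.1945     0.1945      0.389
  Equil       0.3214 2.2305e-04      2.601      3.314
  solve Keq expr → x = 0.1945; check Q = 3.9850e+05
Then remove 1.0000e-04 M of E.
Step 2:
                   L          E          G          C
  Initial     0.3214 1.2305e-04      2.601      3.314
  Change  9.9895e-05 9.9895e-05 -9.9895e-05 -1.9979e-04
  Equil       0.3215 2.2295e-04      2.601      3.314
  solve Keq expr → x = -9.9895e-05; check Q = 3.9850e+05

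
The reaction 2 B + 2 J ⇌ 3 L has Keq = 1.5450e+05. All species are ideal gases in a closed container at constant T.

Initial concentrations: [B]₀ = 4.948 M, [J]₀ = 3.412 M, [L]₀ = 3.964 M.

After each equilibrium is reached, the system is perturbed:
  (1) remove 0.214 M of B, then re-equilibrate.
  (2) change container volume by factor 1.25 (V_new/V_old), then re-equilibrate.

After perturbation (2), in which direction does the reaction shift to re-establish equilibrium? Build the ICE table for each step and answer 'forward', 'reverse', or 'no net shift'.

Direction: reverse

Q₀ = 0.2185 vs Keq = 1.5450e+05 ⇒ Q<K, forward
Step 1:
                   B          J          L
  I            4.948      3.412      3.964
  C           -3.368     -3.368      5.053
  E             1.58    0.04361      9.017
  solve Keq expr → x = 1.684; check Q = 1.5450e+05
Then remove 0.214 M of B.
Step 2:
                   B          J          L
  I            1.366    0.04361      9.017
  C         0.006512   0.006512  -0.009769
  E            1.372    0.05012      9.007
  solve Keq expr → x = -0.003256; check Q = 1.5450e+05
Then change container volume by factor 1.25 (V_new/V_old).
Step 3:
                   B          J          L
  I            1.098     0.0401      7.205
  C         0.004488   0.004488  -0.006731
  E            1.102    0.04458      7.199
  solve Keq expr → x = -0.002244; check Q = 1.5450e+05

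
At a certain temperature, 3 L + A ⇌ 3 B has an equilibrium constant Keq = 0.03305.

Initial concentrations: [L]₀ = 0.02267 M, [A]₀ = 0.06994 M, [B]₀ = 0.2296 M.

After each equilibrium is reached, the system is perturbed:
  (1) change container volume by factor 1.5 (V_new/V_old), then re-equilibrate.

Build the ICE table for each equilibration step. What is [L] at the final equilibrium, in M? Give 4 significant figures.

[L]_eq = 0.147 M

Q₀ = 1.4854e+04 vs Keq = 0.03305 ⇒ Q>K, reverse
Step 1:
                  L         A         B
  init      0.02267   0.06994    0.2296
  Δ           0.194   0.06466    -0.194
  eq         0.2166    0.1346   0.03563
  solve Keq expr → x = -0.06466; check Q = 0.03305
Then change container volume by factor 1.5 (V_new/V_old).
Step 2:
                  L         A         B
  init       0.1444   0.08973   0.02375
  Δ        0.002567 8.5570e-04 -0.002567
  eq          0.147   0.09059   0.02119
  solve Keq expr → x = -8.5570e-04; check Q = 0.03305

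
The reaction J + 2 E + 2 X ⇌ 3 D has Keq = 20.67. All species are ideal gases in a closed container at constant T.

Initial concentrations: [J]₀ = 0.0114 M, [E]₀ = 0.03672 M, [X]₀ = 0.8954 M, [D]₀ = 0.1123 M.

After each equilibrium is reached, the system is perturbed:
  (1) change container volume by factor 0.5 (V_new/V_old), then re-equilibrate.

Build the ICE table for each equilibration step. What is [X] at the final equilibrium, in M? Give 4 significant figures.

[X]_eq = 1.796 M

Q₀ = 114.9 vs Keq = 20.67 ⇒ Q>K, reverse
Step 1:
                  J         E         X         D
  Initial    0.0114   0.03672    0.8954    0.1123
  Change   0.006741   0.01348   0.01348  -0.02022
  Equil     0.01814    0.0502    0.9089   0.09208
  solve Keq expr → x = -0.006741; check Q = 20.67
Then change container volume by factor 0.5 (V_new/V_old).
Step 2:
                  J         E         X         D
  Initial   0.03628    0.1004     1.818    0.1842
  Change   -0.01109  -0.02217  -0.02217   0.03326
  Equil      0.0252   0.07823     1.796    0.2174
  solve Keq expr → x = 0.01109; check Q = 20.67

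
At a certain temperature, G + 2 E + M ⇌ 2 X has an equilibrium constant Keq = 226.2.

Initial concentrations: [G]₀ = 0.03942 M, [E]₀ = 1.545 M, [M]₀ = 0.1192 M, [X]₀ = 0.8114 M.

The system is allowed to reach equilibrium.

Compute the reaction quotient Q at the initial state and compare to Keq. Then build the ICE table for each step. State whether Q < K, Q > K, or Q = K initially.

Q₀ = 58.7; Q < K (proceeds forward)

Q₀ = 58.7 vs Keq = 226.2 ⇒ Q<K, forward
Step 1:
                   G          E          M          X
  I          0.03942      1.545     0.1192     0.8114
  C         -0.02409   -0.04818   -0.02409    0.04818
  E          0.01533      1.497    0.09511     0.8596
  solve Keq expr → x = 0.02409; check Q = 226.2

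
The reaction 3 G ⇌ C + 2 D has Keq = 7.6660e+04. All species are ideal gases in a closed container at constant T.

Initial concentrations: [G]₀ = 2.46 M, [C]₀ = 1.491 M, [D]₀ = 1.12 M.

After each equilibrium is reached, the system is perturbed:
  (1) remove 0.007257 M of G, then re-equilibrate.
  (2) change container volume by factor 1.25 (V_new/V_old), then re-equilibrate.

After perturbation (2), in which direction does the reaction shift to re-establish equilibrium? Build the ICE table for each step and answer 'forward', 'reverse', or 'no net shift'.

Q₀ = 0.1256 vs Keq = 7.6660e+04 ⇒ Q<K, forward
Step 1:
                  G         C         D
  Initial      2.46     1.491      1.12
  Change       -2.4    0.7998       1.6
  Equil     0.06046     2.291      2.72
  solve Keq expr → x = 0.7998; check Q = 7.6660e+04
Then remove 0.007257 M of G.
Step 2:
                  G         C         D
  Initial   0.05321     2.291      2.72
  Change   0.007165 -0.002388 -0.004777
  Equil     0.06037     2.288     2.715
  solve Keq expr → x = -0.002388; check Q = 7.6660e+04
Then change container volume by factor 1.25 (V_new/V_old).
Step 3:
                  G         C         D
  Initial    0.0483     1.831     2.172
  Change          0         0         0
  Equil      0.0483     1.831     2.172
  solve Keq expr → x = 0; check Q = 7.6660e+04

Direction: no net shift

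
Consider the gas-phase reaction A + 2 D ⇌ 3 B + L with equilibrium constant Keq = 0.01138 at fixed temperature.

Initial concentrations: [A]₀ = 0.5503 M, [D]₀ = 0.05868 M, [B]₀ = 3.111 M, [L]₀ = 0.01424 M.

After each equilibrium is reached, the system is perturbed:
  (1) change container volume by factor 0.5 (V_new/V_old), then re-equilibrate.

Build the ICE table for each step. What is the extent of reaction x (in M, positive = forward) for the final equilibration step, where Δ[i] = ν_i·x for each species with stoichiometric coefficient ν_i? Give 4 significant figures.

Q₀ = 226.3 vs Keq = 0.01138 ⇒ Q>K, reverse
Step 1:
                   A          D          B          L
  I           0.5503    0.05868      3.111    0.01424
  C          0.01424    0.02848   -0.04271   -0.01424
  E           0.5645    0.08716      3.068 1.6895e-06
  solve Keq expr → x = -0.01424; check Q = 0.01138
Then change container volume by factor 0.5 (V_new/V_old).
Step 2:
                   A          D          B          L
  I            1.129     0.1743      6.137 3.3789e-06
  C       1.6894e-06 3.3788e-06 -5.0682e-06 -1.6894e-06
  E            1.129     0.1743      6.137 1.6895e-06
  solve Keq expr → x = -1.6894e-06; check Q = 0.01138

x = -1.6894e-06 M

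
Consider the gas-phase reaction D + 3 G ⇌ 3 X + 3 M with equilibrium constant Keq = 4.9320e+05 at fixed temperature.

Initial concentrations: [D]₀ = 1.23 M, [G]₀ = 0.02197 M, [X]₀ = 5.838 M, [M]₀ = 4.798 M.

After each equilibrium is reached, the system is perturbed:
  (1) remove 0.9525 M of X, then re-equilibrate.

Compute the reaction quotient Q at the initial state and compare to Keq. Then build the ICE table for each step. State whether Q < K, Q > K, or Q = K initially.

Q₀ = 1.6849e+09 vs Keq = 4.9320e+05 ⇒ Q>K, reverse
Step 1:
                    D           G           X           M
  Initial        1.23     0.02197       5.838       4.798
  Change      0.08969      0.2691     -0.2691     -0.2691
  Equil          1.32       0.291       5.569       4.529
  solve Keq expr → x = -0.08969; check Q = 4.9320e+05
Then remove 0.9525 M of X.
Step 2:
                    D           G           X           M
  Initial        1.32       0.291       4.616       4.529
  Change     -0.01472    -0.04417     0.04417     0.04417
  Equil         1.305      0.2469       4.661       4.573
  solve Keq expr → x = 0.01472; check Q = 4.9320e+05

Q₀ = 1.6849e+09; Q > K (proceeds reverse)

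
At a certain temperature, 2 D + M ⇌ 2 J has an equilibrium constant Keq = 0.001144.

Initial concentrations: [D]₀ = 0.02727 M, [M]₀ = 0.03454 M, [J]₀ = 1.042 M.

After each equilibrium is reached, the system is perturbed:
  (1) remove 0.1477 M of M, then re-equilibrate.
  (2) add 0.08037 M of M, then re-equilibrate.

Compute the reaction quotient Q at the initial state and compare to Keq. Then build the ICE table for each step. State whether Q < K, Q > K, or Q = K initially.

Q₀ = 4.2271e+04; Q > K (proceeds reverse)

Q₀ = 4.2271e+04 vs Keq = 0.001144 ⇒ Q>K, reverse
Step 1:
                    D           M           J
  Initial     0.02727     0.03454       1.042
  Change        1.016       0.508      -1.016
  Equil         1.043      0.5425     0.02599
  solve Keq expr → x = -0.508; check Q = 0.001144
Then remove 0.1477 M of M.
Step 2:
                    D           M           J
  Initial       1.043      0.3948     0.02599
  Change     0.003688    0.001844   -0.003688
  Equil         1.047      0.3967      0.0223
  solve Keq expr → x = -0.001844; check Q = 0.001144
Then add 0.08037 M of M.
Step 3:
                    D           M           J
  Initial       1.047      0.4771      0.0223
  Change     -0.00208    -0.00104     0.00208
  Equil         1.045       0.476     0.02438
  solve Keq expr → x = 0.00104; check Q = 0.001144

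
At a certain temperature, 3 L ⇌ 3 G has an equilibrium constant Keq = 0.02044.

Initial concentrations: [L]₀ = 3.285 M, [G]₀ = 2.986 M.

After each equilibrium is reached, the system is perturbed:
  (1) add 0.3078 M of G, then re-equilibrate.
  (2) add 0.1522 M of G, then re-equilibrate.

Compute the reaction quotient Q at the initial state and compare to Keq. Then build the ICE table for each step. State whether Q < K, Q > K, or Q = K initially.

Q₀ = 0.751 vs Keq = 0.02044 ⇒ Q>K, reverse
Step 1:
                  L         G
  Initial     3.285     2.986
  Change       1.64     -1.64
  Equil       4.925     1.346
  solve Keq expr → x = -0.5465; check Q = 0.02044
Then add 0.3078 M of G.
Step 2:
                  L         G
  Initial     4.925     1.654
  Change     0.2417   -0.2417
  Equil       5.166     1.413
  solve Keq expr → x = -0.08057; check Q = 0.02044
Then add 0.1522 M of G.
Step 3:
                  L         G
  Initial     5.166     1.565
  Change     0.1195   -0.1195
  Equil       5.286     1.445
  solve Keq expr → x = -0.03984; check Q = 0.02044

Q₀ = 0.751; Q > K (proceeds reverse)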